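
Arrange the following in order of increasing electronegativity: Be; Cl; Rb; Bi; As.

Rb < Be < Bi < As < Cl

Be is in period 2, group 2; Cl is in period 3, group 17; As is in period 4, group 15; Rb is in period 5, group 1; Bi is in period 6, group 15.
Atoms toward the upper right of the periodic table pull bonding electrons most strongly.
These span different periods and groups, so the two trends combine.
Be > Rb: relative to Rb, both the across-period and down-group shifts push Be's electronegativity up.
Bi > Be: period and group pull opposite ways; the across-period shift dominates (2.02 vs 1.57).
As > Bi: they share group 15; the group trend gives As the larger value.
Cl > As: relative to As, both the across-period and down-group shifts push Cl's electronegativity up.
Tabulated electronegativity (Pauling): Be 1.57, Cl 3.16, As 2.18, Rb 0.82, Bi 2.02.
So from lowest to highest: Rb < Be < Bi < As < Cl.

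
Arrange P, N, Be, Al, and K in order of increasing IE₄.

P < K < N < Al < Be

The fourth ionization energy removes an electron from the +3 ion. For each element: P³⁺ still has 2 valence electrons; N³⁺ still has 2 valence electrons; Be³⁺ is already 1 electron into the core; Al³⁺ is the bare [Ne] core; K³⁺ is already 2 electrons into the core.
Usually core removal costs more than valence removal, but here the competition is close: a tightly held n=2 valence electron can cost more to remove than an n=3 core electron, so the actual values have to decide it.
Valence configurations: P³⁺ [Ne]3s², N³⁺ [He]2s².
Tabulated IE_4 (kJ/mol): P 4964, N 7475, Be 21007, Al 11577, K 5877.
Hence IE_4: P < K < N < Al < Be.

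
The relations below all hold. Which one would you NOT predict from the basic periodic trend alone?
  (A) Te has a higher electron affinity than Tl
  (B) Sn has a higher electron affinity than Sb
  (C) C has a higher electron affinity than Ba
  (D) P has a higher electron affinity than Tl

The general trend: electron affinity increases across a period and decreases down a group.
(A) Te (period 5, group 16) vs Tl (period 6, group 13): the stated order agrees with the simple trend.
(B) Sn (period 5, group 14) vs Sb (period 5, group 15): the stated order contradicts the simple trend.
(C) C (period 2, group 14) vs Ba (period 6, group 2): the stated order agrees with the simple trend.
(D) P (period 3, group 15) vs Tl (period 6, group 13): the stated order agrees with the simple trend.
The exception is (B): adding an electron to Sb's half-filled 5p³ is unfavourable, so Sn has the more exothermic EA.

(B)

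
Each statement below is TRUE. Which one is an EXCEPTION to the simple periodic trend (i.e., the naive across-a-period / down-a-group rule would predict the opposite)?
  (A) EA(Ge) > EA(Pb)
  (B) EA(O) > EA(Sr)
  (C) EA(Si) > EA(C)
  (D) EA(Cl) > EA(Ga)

(C)

The general trend: electron affinity increases across a period and decreases down a group.
(A) Ge (period 4, group 14) vs Pb (period 6, group 14): the stated order agrees with the simple trend.
(B) O (period 2, group 16) vs Sr (period 5, group 2): the stated order agrees with the simple trend.
(C) Si (period 3, group 14) vs C (period 2, group 14): the stated order contradicts the simple trend.
(D) Cl (period 3, group 17) vs Ga (period 4, group 13): the stated order agrees with the simple trend.
The exception is (C): Si's larger, more diffuse 3p orbitals accept an added electron slightly more readily than C's compact 2p.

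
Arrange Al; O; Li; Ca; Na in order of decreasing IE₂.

Li, Na, O, Al, Ca

IE_2 is the cost of taking one more electron from the +1 cation: Al⁺ still has 2 valence electrons; O⁺ still has 5 valence electrons; Li⁺ is the bare [He] core; Ca⁺ still has 1 valence electron; Na⁺ is the bare [Ne] core.
Breaking into a closed-shell core is much more expensive than removing a leftover valence electron — Na and Li have the largest IE_2 here.
Valence configurations: Al⁺ [Ne]3s², O⁺ [He]2s²2p³, Ca⁺ [Ar]4s¹.
Tabulated IE_2 (kJ/mol): Al 1817, O 3388, Li 7298, Ca 1145, Na 4562.
So the second ionization energies run Ca < Al < O < Na < Li.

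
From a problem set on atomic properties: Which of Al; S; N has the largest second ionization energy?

N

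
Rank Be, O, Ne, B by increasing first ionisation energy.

B < Be < O < Ne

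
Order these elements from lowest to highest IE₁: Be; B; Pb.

Pb < B < Be

Be is in period 2, group 2; B is in period 2, group 13; Pb is in period 6, group 14.
Across a period the outer electron is held more tightly (higher IE₁); down a group it sits in a higher shell, more shielded, and comes off more easily.
These span different periods and groups, so the two trends combine.
B > Pb: the two effects oppose for this pair; the down-group effect wins (801 vs 716 kJ/mol).
Be > B: this pair runs against the simple trend — see the exception note.
Note the exception: Be has a higher first ionization energy than B, contrary to the simple trend — removing B's lone 2p electron is easier than breaking Be's filled 2s².
Approximate values (kJ/mol): Be 900, B 801, Pb 716.
So from lowest to highest: Pb < B < Be.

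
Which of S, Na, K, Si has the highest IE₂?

Na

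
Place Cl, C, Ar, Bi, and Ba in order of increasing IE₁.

Ba, Bi, C, Cl, Ar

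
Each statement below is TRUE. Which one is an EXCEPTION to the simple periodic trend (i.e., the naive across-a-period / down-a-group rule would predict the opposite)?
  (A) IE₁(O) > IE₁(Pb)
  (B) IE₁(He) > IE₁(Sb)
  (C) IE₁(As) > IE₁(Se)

(C)

The general trend: first ionization energy increases across a period and decreases down a group.
(A) O (period 2, group 16) vs Pb (period 6, group 14): the stated order agrees with the simple trend.
(B) He (period 1, group 18) vs Sb (period 5, group 15): the stated order agrees with the simple trend.
(C) As (period 4, group 15) vs Se (period 4, group 16): the stated order contradicts the simple trend.
The exception is (C): Se (4p⁴) ionizes more easily than half-filled As (4p³).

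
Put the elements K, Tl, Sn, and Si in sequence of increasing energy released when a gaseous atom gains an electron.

Atoms with high Z_eff and room in the valence shell (especially the halogens) have the most exothermic electron affinities.
These span different periods and groups, so the two trends combine.
K > Tl: the two effects oppose for this pair; the down-group effect wins (48 vs 19 kJ/mol).
Sn > K: the two effects oppose for this pair; the across-period effect wins (107 vs 48 kJ/mol).
Si > Sn: they share group 14; the group trend gives Si the larger value.
Tabulated electron affinity (kJ/mol): Si 134, K 48, Sn 107, Tl 19.
So from lowest to highest: Tl < K < Sn < Si.

Tl, K, Sn, Si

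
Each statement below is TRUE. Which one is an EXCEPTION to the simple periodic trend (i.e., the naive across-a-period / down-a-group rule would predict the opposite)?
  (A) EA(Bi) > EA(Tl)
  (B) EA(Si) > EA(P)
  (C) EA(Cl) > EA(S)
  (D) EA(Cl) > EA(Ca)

(B)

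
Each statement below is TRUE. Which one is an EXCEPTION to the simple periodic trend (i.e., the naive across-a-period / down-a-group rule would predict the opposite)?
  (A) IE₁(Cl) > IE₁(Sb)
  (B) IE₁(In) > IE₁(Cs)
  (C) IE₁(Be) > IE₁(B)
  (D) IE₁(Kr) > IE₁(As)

(C)

The general trend: first ionisation energy increases across a period and decreases down a group.
(A) Cl (period 3, group 17) vs Sb (period 5, group 15): the stated order agrees with the simple trend.
(B) In (period 5, group 13) vs Cs (period 6, group 1): the stated order agrees with the simple trend.
(C) Be (period 2, group 2) vs B (period 2, group 13): the stated order contradicts the simple trend.
(D) Kr (period 4, group 18) vs As (period 4, group 15): the stated order agrees with the simple trend.
The exception is (C): removing B's lone 2p electron is easier than breaking Be's filled 2s².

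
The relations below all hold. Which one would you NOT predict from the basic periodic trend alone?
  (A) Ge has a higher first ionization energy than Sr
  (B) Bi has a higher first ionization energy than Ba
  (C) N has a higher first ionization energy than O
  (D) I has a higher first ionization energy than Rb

(C)

The general trend: first ionization energy increases across a period and decreases down a group.
(A) Ge (period 4, group 14) vs Sr (period 5, group 2): the stated order agrees with the simple trend.
(B) Bi (period 6, group 15) vs Ba (period 6, group 2): the stated order agrees with the simple trend.
(C) N (period 2, group 15) vs O (period 2, group 16): the stated order contradicts the simple trend.
(D) I (period 5, group 17) vs Rb (period 5, group 1): the stated order agrees with the simple trend.
The exception is (C): pairing an electron in O's 2p⁴ costs repulsion energy, so O ionizes more easily than half-filled N (2p³).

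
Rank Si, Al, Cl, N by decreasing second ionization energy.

IE_2 is the cost of taking one more electron from the +1 cation: Si⁺ still has 3 valence electrons; Al⁺ still has 2 valence electrons; Cl⁺ still has 6 valence electrons; N⁺ still has 4 valence electrons.
All are still removing valence electrons, so compare the +1 ions as you would atoms: IE_2 generally rises across a period (higher Z_eff) and falls down a group (larger shell), subject to the usual subshell exceptions.
Valence configurations: Si⁺ [Ne]3s²3p¹, Al⁺ [Ne]3s², Cl⁺ [Ne]3s²3p⁴, N⁺ [He]2s²2p².
Si⁺ loses a lone 3p electron whereas Al⁺ must break into a filled 3s² pair, so IE_2(Al) > IE_2(Si) even though Si has the higher nuclear charge.
Approximate IE_2 values (kJ/mol): Si 1577, Al 1817, Cl 2298, N 2856.
So the second ionization energies run Si < Al < Cl < N.

N, Cl, Al, Si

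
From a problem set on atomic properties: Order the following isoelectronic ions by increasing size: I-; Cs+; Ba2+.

Ba2+ < Cs+ < I-

All of these have 54 electrons, so size is governed by nuclear charge alone: the more protons, the stronger the pull on the same electron cloud, and the smaller the ion.
Nuclear charges: Ba2+ (Z=56), Cs+ (Z=55), I- (Z=53).
Smallest to largest: Ba2+ < Cs+ < I-.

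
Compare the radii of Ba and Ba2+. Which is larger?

Forming Ba2+ removes 2 electrons from Ba. Fewer electrons for the same nuclear charge means less shielding and a higher Z_eff on the remaining electrons, and for main-group metals the entire outer shell is lost.
A cation is smaller than its parent atom: Ba2+ < Ba.

Ba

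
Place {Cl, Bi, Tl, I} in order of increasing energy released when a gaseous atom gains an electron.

Cl is in period 3, group 17; I is in period 5, group 17; Tl is in period 6, group 13; Bi is in period 6, group 15.
Electron affinity generally becomes more exothermic across a period toward the halogens and less exothermic down a group.
These span different periods and groups, so the two trends combine.
Bi > Tl: both are in period 6; the period trend gives Bi the larger value.
I > Bi: relative to Bi, both the across-period and down-group shifts push I's electron affinity up.
Cl > I: they share group 17; the group trend gives Cl the larger value.
For reference (kJ/mol): Cl 349, I 295, Tl 19, Bi 91.
So from lowest to highest: Tl < Bi < I < Cl.

Tl, Bi, I, Cl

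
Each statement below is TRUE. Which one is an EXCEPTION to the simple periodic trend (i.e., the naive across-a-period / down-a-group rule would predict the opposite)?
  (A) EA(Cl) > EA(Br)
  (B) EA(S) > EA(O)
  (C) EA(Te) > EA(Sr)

(B)

The general trend: electron affinity increases across a period and decreases down a group.
(A) Cl (period 3, group 17) vs Br (period 4, group 17): the stated order agrees with the simple trend.
(B) S (period 3, group 16) vs O (period 2, group 16): the stated order contradicts the simple trend.
(C) Te (period 5, group 16) vs Sr (period 5, group 2): the stated order agrees with the simple trend.
The exception is (B): the compact 2p subshell of O repels the added electron more than S's larger 3p does.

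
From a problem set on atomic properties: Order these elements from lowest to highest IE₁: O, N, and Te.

Te < O < N

N is in period 2, group 15; O is in period 2, group 16; Te is in period 5, group 16.
Removing the outermost electron gets harder across a period and easier down a group.
Neither a single period nor a single group — weigh both effects.
O > Te: they share group 16; the group trend gives O the larger value.
N > O: this pair runs against the simple trend — see the exception note.
Note the exception: N has a higher first ionization energy than O, contrary to the simple trend — pairing an electron in O's 2p⁴ costs repulsion energy, so O ionizes more easily than half-filled N (2p³).
Approximate values (kJ/mol): N 1402, O 1314, Te 869.
So from lowest to highest: Te < O < N.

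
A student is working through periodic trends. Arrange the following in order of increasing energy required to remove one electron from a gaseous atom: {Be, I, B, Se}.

Removing the outermost electron gets harder across a period and easier down a group.
Neither a single period nor a single group — weigh both effects.
Be > B: this pair runs against the simple trend — see the exception note.
Se > Be: period and group pull opposite ways; the across-period shift dominates (941 vs 900 kJ/mol).
I > Se: the two effects oppose for this pair; the across-period effect wins (1008 vs 941 kJ/mol).
Note the exception: Be has a higher first ionization energy than B, contrary to the simple trend — removing B's lone 2p electron is easier than breaking Be's filled 2s².
For reference (kJ/mol): Be 900, B 801, Se 941, I 1008.
So from lowest to highest: B < Be < Se < I.

B < Be < Se < I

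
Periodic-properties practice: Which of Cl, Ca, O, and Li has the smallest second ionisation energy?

Ca

After 1 electron has been removed, what remains? Cl⁺ still has 6 valence electrons; Ca⁺ still has 1 valence electron; O⁺ still has 5 valence electrons; Li⁺ is the bare [He] core.
Breaking into a closed-shell core is much more expensive than removing a leftover valence electron — Li has the largest IE_2 here.
Valence configurations: Cl⁺ [Ne]3s²3p⁴, Ca⁺ [Ar]4s¹, O⁺ [He]2s²2p³.
The numbers (kJ/mol): Cl 2298, Ca 1145, O 3388, Li 7298.
Hence IE_2: Ca < Cl < O < Li.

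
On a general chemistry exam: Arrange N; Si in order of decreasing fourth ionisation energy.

Consider each +3 ion: N³⁺ still has 2 valence electrons; Si³⁺ still has 1 valence electron.
All are still removing valence electrons, so compare the +3 ions as you would atoms: IE_4 generally rises across a period (higher Z_eff) and falls down a group (larger shell), subject to the usual subshell exceptions.
Valence configurations: N³⁺ [He]2s², Si³⁺ [Ne]3s¹.
Approximate IE_4 values (kJ/mol): N 7475, Si 4356.
Overall IE_4 order: Si < N.

N > Si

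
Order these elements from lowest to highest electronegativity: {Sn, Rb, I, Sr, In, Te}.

Rb, Sr, In, Sn, Te, I

Electronegativity increases across a period and decreases down a group, tracking effective nuclear charge and atomic size.
All lie in period 5, so electronegativity increases left to right.
So from lowest to highest: Rb < Sr < In < Sn < Te < I.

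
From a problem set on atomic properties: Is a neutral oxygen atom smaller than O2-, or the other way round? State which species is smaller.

Forming O2- adds 2 electrons to O. More electron–electron repulsion in the same shell, with unchanged nuclear charge, lets the cloud expand.
An anion is larger than its parent atom: O2- > O.

O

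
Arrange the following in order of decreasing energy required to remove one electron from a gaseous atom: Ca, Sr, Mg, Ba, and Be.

Be > Mg > Ca > Sr > Ba

IE₁ increases left→right with effective nuclear charge and decreases top→bottom as the valence shell moves farther out.
All are in group 2, so first ionization energy increases up the group.
So from highest to lowest: Be > Mg > Ca > Sr > Ba.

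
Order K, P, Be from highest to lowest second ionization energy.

K, P, Be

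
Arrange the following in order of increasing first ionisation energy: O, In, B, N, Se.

In, B, Se, O, N

IE₁ increases left→right with effective nuclear charge and decreases top→bottom as the valence shell moves farther out.
Neither a single period nor a single group — weigh both effects.
B > In: they share group 13; the group trend gives B the larger value.
Se > B: the two effects oppose for this pair; the across-period effect wins (941 vs 801 kJ/mol).
O > Se: they share group 16; the group trend gives O the larger value.
N > O: this pair runs against the simple trend — see the exception note.
Note the exception: N has a higher first ionization energy than O, contrary to the simple trend — pairing an electron in O's 2p⁴ costs repulsion energy, so O ionizes more easily than half-filled N (2p³).
Approximate values (kJ/mol): B 801, N 1402, O 1314, Se 941, In 558.
So from lowest to highest: In < B < Se < O < N.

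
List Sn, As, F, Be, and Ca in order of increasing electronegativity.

EN rises left→right (higher Z_eff, smaller atoms) and falls top→bottom (larger, more shielded atoms).
Here both period and group differ, so the two effects have to be weighed against each other.
Be > Ca: Be sits above Ca in group 2, so the down-group effect alone puts Be higher.
Sn > Be: period and group pull opposite ways; the across-period shift dominates (1.96 vs 1.57).
As > Sn: relative to Sn, both the across-period and down-group shifts push As's electronegativity up.
F > As: both effects reinforce here, so F is clearly the higher of the two.
For reference (Pauling): Be 1.57, F 3.98, Ca 1.00, As 2.18, Sn 1.96.
So from lowest to highest: Ca < Be < Sn < As < F.

Ca < Be < Sn < As < F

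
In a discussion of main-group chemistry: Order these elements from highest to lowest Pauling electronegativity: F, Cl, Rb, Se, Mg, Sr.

F > Cl > Se > Mg > Sr > Rb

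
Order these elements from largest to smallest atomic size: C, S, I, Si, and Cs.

Atomic radius shrinks across a period as nuclear charge pulls the same shell inward, and grows down a group as new shells are added.
Neither a single period nor a single group — weigh both effects.
S > C: period and group pull opposite ways; the down-group shift dominates (103 vs 75 pm).
Si > S: both are in period 3; the period trend gives Si the larger value.
I > Si: the two effects oppose for this pair; the down-group effect wins (133 vs 116 pm).
Cs > I: relative to I, both the across-period and down-group shifts push Cs's atomic radius up.
For reference (pm): C 75, Si 116, S 103, I 133, Cs 232.
So from largest to smallest: Cs > I > Si > S > C.

Cs > I > Si > S > C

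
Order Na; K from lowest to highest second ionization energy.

K, Na

The second ionization energy removes an electron from the +1 ion. For each element: Na⁺ is the bare [Ne] core; K⁺ is the bare [Ar] core.
All of these are removing an electron from a noble-gas core or deeper; the smaller core (lower principal quantum number) is held far more tightly, and within a period the higher nuclear charge binds the same core more tightly.
Approximate IE_2 values (kJ/mol): Na 4562, K 3052.
Putting it together, IE_2: K < Na.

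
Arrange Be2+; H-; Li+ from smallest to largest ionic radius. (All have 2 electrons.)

All of these have 2 electrons, so size is governed by nuclear charge alone: the more protons, the stronger the pull on the same electron cloud, and the smaller the ion.
Nuclear charges: Be2+ (Z=4), Li+ (Z=3), H- (Z=1).
Smallest to largest: Be2+ < Li+ < H-.

Be2+, Li+, H-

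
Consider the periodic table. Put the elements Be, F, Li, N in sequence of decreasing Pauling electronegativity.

F > N > Be > Li

Li is in period 2, group 1; Be is in period 2, group 2; N is in period 2, group 15; F is in period 2, group 17.
Smaller atoms with higher effective nuclear charge are more electronegative.
All lie in period 2, so electronegativity increases left to right.
So from highest to lowest: F > N > Be > Li.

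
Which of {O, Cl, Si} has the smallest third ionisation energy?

Si

The third ionization energy removes an electron from the +2 ion. For each element: O²⁺ still has 4 valence electrons; Cl²⁺ still has 5 valence electrons; Si²⁺ still has 2 valence electrons.
All are still removing valence electrons, so compare the +2 ions as you would atoms: IE_3 generally rises across a period (higher Z_eff) and falls down a group (larger shell), subject to the usual subshell exceptions.
Valence configurations: O²⁺ [He]2s²2p², Cl²⁺ [Ne]3s²3p³, Si²⁺ [Ne]3s².
The numbers (kJ/mol): O 5300, Cl 3822, Si 3232.
Overall IE_3 order: Si < Cl < O.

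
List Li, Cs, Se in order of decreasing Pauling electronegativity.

Se > Li > Cs

Li is in period 2, group 1; Se is in period 4, group 16; Cs is in period 6, group 1.
Atoms toward the upper right of the periodic table pull bonding electrons most strongly.
Neither a single period nor a single group — weigh both effects.
Li > Cs: they share group 1; the group trend gives Li the larger value.
Se > Li: the two effects oppose for this pair; the across-period effect wins (2.55 vs 0.98).
For reference (Pauling): Li 0.98, Se 2.55, Cs 0.79.
So from highest to lowest: Se > Li > Cs.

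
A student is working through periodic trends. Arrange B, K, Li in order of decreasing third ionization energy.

Li, K, B

Consider each +2 ion: B²⁺ still has 1 valence electron; K²⁺ is already 1 electron into the core; Li²⁺ is already 1 electron into the core.
Core electrons are held far more tightly than valence electrons, so K and Li top the IE_3 order.
The numbers (kJ/mol): B 3660, K 4420, Li 11815.
Overall IE_3 order: B < K < Li.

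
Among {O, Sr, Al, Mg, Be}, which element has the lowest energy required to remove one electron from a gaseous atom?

Sr

Removing the outermost electron gets harder across a period and easier down a group.
Here both period and group differ, so the two effects have to be weighed against each other.
Al > Sr: relative to Sr, both the across-period and down-group shifts push Al's first ionization energy up.
Mg > Al: this pair runs against the simple trend — see the exception note.
Be > Mg: Be sits above Mg in group 2, so the down-group effect alone puts Be higher.
O > Be: O lies to the right of Be in period 2, so the across-period effect alone puts O higher.
Note the exception: Mg has a higher first ionization energy than Al, contrary to the simple trend — Al's single 3p electron is easier to remove than one from Mg's filled 3s².
Tabulated first ionization energy (kJ/mol): Be 900, O 1314, Mg 738, Al 578, Sr 550.
The lowest energy required to remove one electron from a gaseous atom among these belongs to Sr.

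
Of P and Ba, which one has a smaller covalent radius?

P

P is in period 3, group 15; Ba is in period 6, group 2.
Atomic radius shrinks across a period as nuclear charge pulls the same shell inward, and grows down a group as new shells are added.
These span different periods and groups, so the two trends combine.
Ba > P: relative to P, both the across-period and down-group shifts push Ba's atomic radius up.
For reference (pm): P 111, Ba 196.
So P has the smaller covalent radius (P < Ba).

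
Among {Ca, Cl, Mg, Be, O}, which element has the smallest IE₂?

Ca

IE_2 is the cost of taking one more electron from the +1 cation: Ca⁺ still has 1 valence electron; Cl⁺ still has 6 valence electrons; Mg⁺ still has 1 valence electron; Be⁺ still has 1 valence electron; O⁺ still has 5 valence electrons.
All are still removing valence electrons, so compare the +1 ions as you would atoms: IE_2 generally rises across a period (higher Z_eff) and falls down a group (larger shell), subject to the usual subshell exceptions.
Valence configurations: Ca⁺ [Ar]4s¹, Cl⁺ [Ne]3s²3p⁴, Mg⁺ [Ne]3s¹, Be⁺ [He]2s¹, O⁺ [He]2s²2p³.
Tabulated IE_2 (kJ/mol): Ca 1145, Cl 2298, Mg 1451, Be 1757, O 3388.
Putting it together, IE_2: Ca < Mg < Be < Cl < O.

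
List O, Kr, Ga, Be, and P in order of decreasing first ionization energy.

Kr, O, P, Be, Ga

Be is in period 2, group 2; O is in period 2, group 16; P is in period 3, group 15; Ga is in period 4, group 13; Kr is in period 4, group 18.
Across a period the outer electron is held more tightly (higher IE₁); down a group it sits in a higher shell, more shielded, and comes off more easily.
Here both period and group differ, so the two effects have to be weighed against each other.
Be > Ga: period and group pull opposite ways; the down-group shift dominates (900 vs 579 kJ/mol).
P > Be: the two effects oppose for this pair; the across-period effect wins (1012 vs 900 kJ/mol).
O > P: relative to P, both the across-period and down-group shifts push O's first ionization energy up.
Kr > O: period and group pull opposite ways; the across-period shift dominates (1351 vs 1314 kJ/mol).
Approximate values (kJ/mol): Be 900, O 1314, P 1012, Ga 579, Kr 1351.
So from highest to lowest: Kr > O > P > Be > Ga.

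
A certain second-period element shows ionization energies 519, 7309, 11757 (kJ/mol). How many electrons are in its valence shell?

1

Look for the largest jump between consecutive ionization energies: IE2/IE1 ≈ 14.1, far larger than any earlier ratio.
That jump marks the point where a core electron is being removed. So the atom has 1 valence electron.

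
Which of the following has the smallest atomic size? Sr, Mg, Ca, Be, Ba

Be is in period 2, group 2; Mg is in period 3, group 2; Ca is in period 4, group 2; Sr is in period 5, group 2; Ba is in period 6, group 2.
Across a period the added protons contract the valence shell; down a group each new principal shell makes the atom larger.
All are in group 2, so atomic radius increases down the group.
The smallest atomic size among these belongs to Be.

Be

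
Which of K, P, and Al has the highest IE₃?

After 2 electrons have been removed, what remains? K²⁺ is already 1 electron into the core; P²⁺ still has 3 valence electrons; Al²⁺ still has 1 valence electron.
Core electrons are held far more tightly than valence electrons, so K tops the IE_3 order.
Valence configurations: P²⁺ [Ne]3s²3p¹, Al²⁺ [Ne]3s¹.
Tabulated IE_3 (kJ/mol): K 4420, P 2914, Al 2745.
So the third ionization energies run Al < P < K.

K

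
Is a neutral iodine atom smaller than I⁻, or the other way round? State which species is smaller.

I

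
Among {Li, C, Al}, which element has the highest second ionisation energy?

After 1 electron has been removed, what remains? Li⁺ is the bare [He] core; C⁺ still has 3 valence electrons; Al⁺ still has 2 valence electrons.
Pulling an electron out of a noble-gas core costs far more than removing a remaining valence electron, so Li sits at the high end of IE_2.
Valence configurations: C⁺ [He]2s²2p¹, Al⁺ [Ne]3s².
The numbers (kJ/mol): Li 7298, C 2353, Al 1817.
Overall IE_2 order: Al < C < Li.

Li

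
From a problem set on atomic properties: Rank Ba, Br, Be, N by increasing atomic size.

Atomic radius shrinks across a period as nuclear charge pulls the same shell inward, and grows down a group as new shells are added.
Here both period and group differ, so the two effects have to be weighed against each other.
Be > N: Be lies to the left of N in period 2, so the across-period effect alone puts Be larger.
Br > Be: the two effects oppose for this pair; the down-group effect wins (114 vs 102 pm).
Ba > Br: both effects reinforce here, so Ba is clearly the larger of the two.
Tabulated atomic radius (pm): Be 102, N 71, Br 114, Ba 196.
So from smallest to largest: N < Be < Br < Ba.

N < Be < Br < Ba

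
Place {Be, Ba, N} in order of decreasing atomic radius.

Ba, Be, N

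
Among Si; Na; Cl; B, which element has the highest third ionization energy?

The third ionization energy removes an electron from the +2 ion. For each element: Si²⁺ still has 2 valence electrons; Na²⁺ is already 1 electron into the core; Cl²⁺ still has 5 valence electrons; B²⁺ still has 1 valence electron.
Core electrons are held far more tightly than valence electrons, so Na tops the IE_3 order.
Valence configurations: Si²⁺ [Ne]3s², Cl²⁺ [Ne]3s²3p³, B²⁺ [He]2s¹.
Tabulated IE_3 (kJ/mol): Si 3232, Na 6910, Cl 3822, B 3660.
So the third ionization energies run Si < B < Cl < Na.

Na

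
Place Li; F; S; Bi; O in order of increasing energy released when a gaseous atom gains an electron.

Li < Bi < O < S < F

Atoms with high Z_eff and room in the valence shell (especially the halogens) have the most exothermic electron affinities.
Here both period and group differ, so the two effects have to be weighed against each other.
Bi > Li: period and group pull opposite ways; the across-period shift dominates (91 vs 60 kJ/mol).
O > Bi: relative to Bi, both the across-period and down-group shifts push O's electron affinity up.
S > O: this pair runs against the simple trend — see the exception note.
F > S: both effects reinforce here, so F is clearly the higher of the two.
Note the exception: S has a higher electron affinity than O, contrary to the simple trend — the compact 2p subshell of O repels the added electron more than S's larger 3p does.
For reference (kJ/mol): Li 60, O 141, F 328, S 200, Bi 91.
So from lowest to highest: Li < Bi < O < S < F.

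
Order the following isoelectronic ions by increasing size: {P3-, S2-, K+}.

K+ < S2- < P3-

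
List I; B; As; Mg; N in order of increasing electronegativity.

B is in period 2, group 13; N is in period 2, group 15; Mg is in period 3, group 2; As is in period 4, group 15; I is in period 5, group 17.
Electronegativity increases across a period and decreases down a group, tracking effective nuclear charge and atomic size.
These span different periods and groups, so the two trends combine.
B > Mg: both effects reinforce here, so B is clearly the higher of the two.
As > B: the two effects oppose for this pair; the across-period effect wins (2.18 vs 2.04).
I > As: period and group pull opposite ways; the across-period shift dominates (2.66 vs 2.18).
N > I: period and group pull opposite ways; the down-group shift dominates (3.04 vs 2.66).
Approximate values (Pauling): B 2.04, N 3.04, Mg 1.31, As 2.18, I 2.66.
So from lowest to highest: Mg < B < As < I < N.

Mg, B, As, I, N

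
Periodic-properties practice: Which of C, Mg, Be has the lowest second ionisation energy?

Mg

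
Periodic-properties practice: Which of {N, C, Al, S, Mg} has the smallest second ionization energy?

After 1 electron has been removed, what remains? N⁺ still has 4 valence electrons; C⁺ still has 3 valence electrons; Al⁺ still has 2 valence electrons; S⁺ still has 5 valence electrons; Mg⁺ still has 1 valence electron.
All are still removing valence electrons, so compare the +1 ions as you would atoms: IE_2 generally rises across a period (higher Z_eff) and falls down a group (larger shell), subject to the usual subshell exceptions.
Valence configurations: N⁺ [He]2s²2p², C⁺ [He]2s²2p¹, Al⁺ [Ne]3s², S⁺ [Ne]3s²3p³, Mg⁺ [Ne]3s¹.
Tabulated IE_2 (kJ/mol): N 2856, C 2353, Al 1817, S 2252, Mg 1451.
Overall IE_2 order: Mg < Al < S < C < N.

Mg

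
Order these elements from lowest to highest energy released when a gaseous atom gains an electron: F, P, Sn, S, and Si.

Adding an electron releases more energy for atoms nearer the top right (short of the noble gases).
These span different periods and groups, so the two trends combine.
Sn > P: this pair runs against the simple trend — see the exception note.
Si > Sn: they share group 14; the group trend gives Si the larger value.
S > Si: both are in period 3; the period trend gives S the larger value.
F > S: both effects reinforce here, so F is clearly the higher of the two.
Note the exception: Sn has a higher electron affinity than P, contrary to the simple trend — adding an electron to P's half-filled np³ subshell costs electron-pairing energy.
Note the exception: Si has a higher electron affinity than P, contrary to the simple trend — adding an electron to P's half-filled 3p³ is unfavourable, so Si (3p²) has the more exothermic EA.
Approximate values (kJ/mol): F 328, Si 134, P 72, S 200, Sn 107.
So from lowest to highest: P < Sn < Si < S < F.

P < Sn < Si < S < F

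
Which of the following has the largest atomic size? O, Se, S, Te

Te

O is in period 2, group 16; S is in period 3, group 16; Se is in period 4, group 16; Te is in period 5, group 16.
Across a period the added protons contract the valence shell; down a group each new principal shell makes the atom larger.
All are in group 16, so atomic radius increases down the group.
The largest atomic size among these belongs to Te.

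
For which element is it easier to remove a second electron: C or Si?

Si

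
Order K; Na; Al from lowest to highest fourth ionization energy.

The fourth ionization energy removes an electron from the +3 ion. For each element: K³⁺ is already 2 electrons into the core; Na³⁺ is already 2 electrons into the core; Al³⁺ is the bare [Ne] core.
All of these are removing an electron from a noble-gas core or deeper; the smaller core (lower principal quantum number) is held far more tightly, and within a period the higher nuclear charge binds the same core more tightly.
Tabulated IE_4 (kJ/mol): K 5877, Na 9543, Al 11577.
Overall IE_4 order: K < Na < Al.

K < Na < Al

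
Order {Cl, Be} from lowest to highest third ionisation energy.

Consider each +2 ion: Cl²⁺ still has 5 valence electrons; Be²⁺ is the bare [He] core.
Breaking into a closed-shell core is much more expensive than removing a leftover valence electron — Be has the largest IE_3 here.
Approximate IE_3 values (kJ/mol): Cl 3822, Be 14849.
So the third ionization energies run Cl < Be.

Cl < Be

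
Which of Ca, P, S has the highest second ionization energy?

S

Consider each +1 ion: Ca⁺ still has 1 valence electron; P⁺ still has 4 valence electrons; S⁺ still has 5 valence electrons.
All are still removing valence electrons, so compare the +1 ions as you would atoms: IE_2 generally rises across a period (higher Z_eff) and falls down a group (larger shell), subject to the usual subshell exceptions.
Valence configurations: Ca⁺ [Ar]4s¹, P⁺ [Ne]3s²3p², S⁺ [Ne]3s²3p³.
The numbers (kJ/mol): Ca 1145, P 1907, S 2252.
Hence IE_2: Ca < P < S.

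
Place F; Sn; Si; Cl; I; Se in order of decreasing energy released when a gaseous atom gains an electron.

EA tends to increase across a period and decrease down a group, though the pattern is less regular than for IE or radius.
Neither a single period nor a single group — weigh both effects.
Si > Sn: they share group 14; the group trend gives Si the larger value.
Se > Si: the two effects oppose for this pair; the across-period effect wins (195 vs 134 kJ/mol).
I > Se: the two effects oppose for this pair; the across-period effect wins (295 vs 195 kJ/mol).
F > I: F sits above I in group 17, so the down-group effect alone puts F higher.
Cl > F: this pair runs against the simple trend — see the exception note.
Note the exception: Cl has a higher electron affinity than F, contrary to the simple trend — F's small 2p subshell makes the incoming electron feel strong e⁻–e⁻ repulsion, so Cl actually releases more energy on gaining an electron.
Tabulated electron affinity (kJ/mol): F 328, Si 134, Cl 349, Se 195, Sn 107, I 295.
So from highest to lowest: Cl > F > I > Se > Si > Sn.

Cl > F > I > Se > Si > Sn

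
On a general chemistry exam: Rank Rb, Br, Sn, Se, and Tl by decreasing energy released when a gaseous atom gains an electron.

Se is in period 4, group 16; Br is in period 4, group 17; Rb is in period 5, group 1; Sn is in period 5, group 14; Tl is in period 6, group 13.
Electron affinity generally becomes more exothermic across a period toward the halogens and less exothermic down a group.
These span different periods and groups, so the two trends combine.
Rb > Tl: the two effects oppose for this pair; the down-group effect wins (47 vs 19 kJ/mol).
Sn > Rb: both are in period 5; the period trend gives Sn the larger value.
Se > Sn: both effects reinforce here, so Se is clearly the higher of the two.
Br > Se: Br lies to the right of Se in period 4, so the across-period effect alone puts Br higher.
Approximate values (kJ/mol): Se 195, Br 325, Rb 47, Sn 107, Tl 19.
So from highest to lowest: Br > Se > Sn > Rb > Tl.

Br > Se > Sn > Rb > Tl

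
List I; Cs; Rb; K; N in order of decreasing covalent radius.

N is in period 2, group 15; K is in period 4, group 1; Rb is in period 5, group 1; I is in period 5, group 17; Cs is in period 6, group 1.
Atomic radius shrinks across a period as nuclear charge pulls the same shell inward, and grows down a group as new shells are added.
Neither a single period nor a single group — weigh both effects.
I > N: period and group pull opposite ways; the down-group shift dominates (133 vs 71 pm).
K > I: period and group pull opposite ways; the across-period shift dominates (196 vs 133 pm).
Rb > K: they share group 1; the group trend gives Rb the larger value.
Cs > Rb: Cs sits below Rb in group 1, so the down-group effect alone puts Cs larger.
For reference (pm): N 71, K 196, Rb 210, I 133, Cs 232.
So from largest to smallest: Cs > Rb > K > I > N.

Cs, Rb, K, I, N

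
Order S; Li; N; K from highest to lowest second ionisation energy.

Li > K > N > S

IE_2 is the cost of taking one more electron from the +1 cation: S⁺ still has 5 valence electrons; Li⁺ is the bare [He] core; N⁺ still has 4 valence electrons; K⁺ is the bare [Ar] core.
Core electrons are held far more tightly than valence electrons, so K and Li top the IE_2 order.
Valence configurations: S⁺ [Ne]3s²3p³, N⁺ [He]2s²2p².
Tabulated IE_2 (kJ/mol): S 2252, Li 7298, N 2856, K 3052.
Putting it together, IE_2: S < N < K < Li.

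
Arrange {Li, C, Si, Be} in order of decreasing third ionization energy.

IE_3 is the cost of taking one more electron from the +2 cation: Li²⁺ is already 1 electron into the core; C²⁺ still has 2 valence electrons; Si²⁺ still has 2 valence electrons; Be²⁺ is the bare [He] core.
Pulling an electron out of a noble-gas core costs far more than removing a remaining valence electron, so Li and Be sit at the high end of IE_3.
Valence configurations: C²⁺ [He]2s², Si²⁺ [Ne]3s².
Approximate IE_3 values (kJ/mol): Li 11815, C 4620, Si 3232, Be 14849.
Hence IE_3: Si < C < Li < Be.

Be, Li, C, Si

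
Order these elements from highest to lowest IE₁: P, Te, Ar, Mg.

Ar, P, Te, Mg

Mg is in period 3, group 2; P is in period 3, group 15; Ar is in period 3, group 18; Te is in period 5, group 16.
IE₁ increases left→right with effective nuclear charge and decreases top→bottom as the valence shell moves farther out.
Neither a single period nor a single group — weigh both effects.
Te > Mg: the two effects oppose for this pair; the across-period effect wins (869 vs 738 kJ/mol).
P > Te: the two effects oppose for this pair; the down-group effect wins (1012 vs 869 kJ/mol).
Ar > P: Ar lies to the right of P in period 3, so the across-period effect alone puts Ar higher.
Approximate values (kJ/mol): Mg 738, P 1012, Ar 1521, Te 869.
So from highest to lowest: Ar > P > Te > Mg.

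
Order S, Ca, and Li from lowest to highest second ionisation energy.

Ca < S < Li

Consider each +1 ion: S⁺ still has 5 valence electrons; Ca⁺ still has 1 valence electron; Li⁺ is the bare [He] core.
Pulling an electron out of a noble-gas core costs far more than removing a remaining valence electron, so Li sits at the high end of IE_2.
Valence configurations: S⁺ [Ne]3s²3p³, Ca⁺ [Ar]4s¹.
Approximate IE_2 values (kJ/mol): S 2252, Ca 1145, Li 7298.
Overall IE_2 order: Ca < S < Li.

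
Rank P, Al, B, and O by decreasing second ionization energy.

After 1 electron has been removed, what remains? P⁺ still has 4 valence electrons; Al⁺ still has 2 valence electrons; B⁺ still has 2 valence electrons; O⁺ still has 5 valence electrons.
All are still removing valence electrons, so compare the +1 ions as you would atoms: IE_2 generally rises across a period (higher Z_eff) and falls down a group (larger shell), subject to the usual subshell exceptions.
Valence configurations: P⁺ [Ne]3s²3p², Al⁺ [Ne]3s², B⁺ [He]2s², O⁺ [He]2s²2p³.
The numbers (kJ/mol): P 1907, Al 1817, B 2427, O 3388.
So the second ionization energies run Al < P < B < O.

O > B > P > Al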